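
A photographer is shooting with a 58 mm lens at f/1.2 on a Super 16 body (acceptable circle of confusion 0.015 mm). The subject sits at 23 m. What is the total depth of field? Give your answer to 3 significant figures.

Hyperfocal distance H = f²/(N·c) + f = 58²/(1.2 × 0.015) + 58 = 3364/0.018 + 58 ≈ 186946.9 mm ≈ 186.9 m.
Near limit Dn = s·(H − f)/(H + s − 2f) = 23000 × (186946.9 − 58) / (186946.9 + 23000 − 2 × 58) = 23000 × 186888.9 / 209830.9 ≈ 20485.3 mm.
Far limit Df = s·(H − f)/(H − s) = 23000 × (186946.9 − 58) / (186946.9 − 23000) = 23000 × 186888.9 / 163946.9 ≈ 26218.5 mm.
Depth of field = Df − Dn = 26218.5 − 20485.3 ≈ 5733.2 mm ≈ 5.73 m.

5.73 m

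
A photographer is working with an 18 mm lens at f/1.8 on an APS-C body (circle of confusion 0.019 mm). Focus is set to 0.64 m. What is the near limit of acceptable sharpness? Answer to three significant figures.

Hyperfocal distance H = f²/(N·c) + f = 18²/(1.8 × 0.019) + 18 = 324/0.0342 + 18 ≈ 9491.7 mm ≈ 9.492 m.
Near limit Dn = s·(H − f)/(H + s − 2f) = 640 × (9491.7 − 18) / (9491.7 + 640 − 2 × 18) = 640 × 9473.7 / 10095.7 ≈ 600.57 mm ≈ 0.601 m.

0.601 m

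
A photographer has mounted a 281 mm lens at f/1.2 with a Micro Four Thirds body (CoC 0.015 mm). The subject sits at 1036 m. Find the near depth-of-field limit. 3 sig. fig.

838 m

Hyperfocal distance H = f²/(N·c) + f = 281²/(1.2 × 0.015) + 281 = 78961/0.018 + 281 ≈ 4387003.2 mm ≈ 4387 m.
Near limit Dn = s·(H − f)/(H + s − 2f) = 1036000 × (4387003.2 − 281) / (4387003.2 + 1036000 − 2 × 281) = 1036000 × 4386722.2 / 5422441.2 ≈ 838118 mm ≈ 838 m.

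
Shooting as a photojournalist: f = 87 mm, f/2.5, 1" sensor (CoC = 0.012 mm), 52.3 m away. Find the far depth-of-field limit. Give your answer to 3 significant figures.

65.9 m

Hyperfocal distance H = f²/(N·c) + f = 87²/(2.5 × 0.012) + 87 = 7569/0.03 + 87 ≈ 252387.0 mm ≈ 252.4 m.
Far limit Df = s·(H − f)/(H − s) = 52300 × (252387.0 − 87) / (252387.0 − 52300) = 52300 × 252300.0 / 200087.0 ≈ 65948 mm ≈ 65.9 m.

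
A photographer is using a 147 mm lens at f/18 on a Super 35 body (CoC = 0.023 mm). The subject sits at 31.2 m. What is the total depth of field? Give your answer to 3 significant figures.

Hyperfocal distance H = f²/(N·c) + f = 147²/(18 × 0.023) + 147 = 21609/0.414 + 147 ≈ 52342.7 mm ≈ 52.34 m.
Near limit Dn = s·(H − f)/(H + s − 2f) = 31200 × (52342.7 − 147) / (52342.7 + 31200 − 2 × 147) = 31200 × 52195.7 / 83248.7 ≈ 19562 mm.
Far limit Df = s·(H − f)/(H − s) = 31200 × (52342.7 − 147) / (52342.7 − 31200) = 31200 × 52195.7 / 21142.7 ≈ 77025 mm.
Depth of field = Df − Dn = 77025 − 19562 ≈ 57463 mm ≈ 57.5 m.

57.5 m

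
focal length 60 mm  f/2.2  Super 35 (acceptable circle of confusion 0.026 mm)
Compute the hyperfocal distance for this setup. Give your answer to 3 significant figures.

Hyperfocal distance H = f²/(N·c) + f = 60²/(2.2 × 0.026) + 60 = 3600/0.0572 + 60 ≈ 62997.1 mm ≈ 63.0 m.

63.0 m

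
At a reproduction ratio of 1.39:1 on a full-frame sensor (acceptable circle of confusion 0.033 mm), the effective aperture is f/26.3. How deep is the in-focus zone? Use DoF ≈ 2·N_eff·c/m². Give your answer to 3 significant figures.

At magnification m, DoF ≈ 2·N_eff·c/m² = 2 × 26.3 × 0.033 / 1.39² = 1.736 / 1.932 ≈ 0.898 mm.

0.898 mm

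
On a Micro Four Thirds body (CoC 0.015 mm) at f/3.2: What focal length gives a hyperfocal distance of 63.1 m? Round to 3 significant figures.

From H = f²/(N·c) + f, with f ≪ H: f ≈ √(H·N·c) = √(63100 × 3.2 × 0.015) = √3028.8 ≈ 55.03 mm.
The +f correction barely moves this — solving exactly, f² + N·c·f − N·c·H = 0 ⇒ f = (−N·c + √((N·c)² + 4·N·c·H))/2 = (−0.048 + √12115)/2 ≈ 55.011 mm, so f ≈ 55.0 mm.

55.0 mm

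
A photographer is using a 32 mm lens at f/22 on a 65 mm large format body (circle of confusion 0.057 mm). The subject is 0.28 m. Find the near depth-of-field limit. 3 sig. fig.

Hyperfocal distance H = f²/(N·c) + f = 32²/(22 × 0.057) + 32 = 1024/1.254 + 32 ≈ 848.6 mm ≈ 0.849 m.
Near limit Dn = s·(H − f)/(H + s − 2f) = 280 × (848.6 − 32) / (848.6 + 280 − 2 × 32) = 280 × 816.6 / 1064.6 ≈ 214.77 mm.

215 mm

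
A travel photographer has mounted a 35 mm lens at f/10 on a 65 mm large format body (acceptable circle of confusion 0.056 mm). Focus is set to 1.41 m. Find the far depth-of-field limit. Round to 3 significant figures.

3.80 m

Hyperfocal distance H = f²/(N·c) + f = 35²/(10 × 0.056) + 35 = 1225/0.56 + 35 ≈ 2222.5 mm ≈ 2.223 m.
Far limit Df = s·(H − f)/(H − s) = 1410 × (2222.5 − 35) / (2222.5 − 1410) = 1410 × 2187.5 / 812.5 ≈ 3796.2 mm ≈ 3.80 m.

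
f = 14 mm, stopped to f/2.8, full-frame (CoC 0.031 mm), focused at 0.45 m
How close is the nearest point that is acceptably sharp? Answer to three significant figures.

377 mm

Hyperfocal distance H = f²/(N·c) + f = 14²/(2.8 × 0.031) + 14 = 196/0.0868 + 14 ≈ 2272.1 mm ≈ 2.272 m.
Near limit Dn = s·(H − f)/(H + s − 2f) = 450 × (2272.1 − 14) / (2272.1 + 450 − 2 × 14) = 450 × 2258.1 / 2694.1 ≈ 377.17 mm.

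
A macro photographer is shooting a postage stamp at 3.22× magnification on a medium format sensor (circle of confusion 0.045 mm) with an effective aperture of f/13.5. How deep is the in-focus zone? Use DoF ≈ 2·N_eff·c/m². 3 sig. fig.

0.117 mm

At magnification m, DoF ≈ 2·N_eff·c/m² = 2 × 13.5 × 0.045 / 3.22² = 1.215 / 10.37 ≈ 0.117 mm.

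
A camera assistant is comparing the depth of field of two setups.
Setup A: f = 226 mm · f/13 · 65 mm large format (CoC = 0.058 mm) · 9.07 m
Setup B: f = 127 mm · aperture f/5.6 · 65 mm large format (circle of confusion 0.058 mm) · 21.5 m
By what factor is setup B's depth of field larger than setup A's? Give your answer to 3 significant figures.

9.43

Setup A: H = 226²/(13×0.058) + 226 ≈ 67966.1 mm; DoF = Df − Dn = 10432.0 − 8022.6 ≈ 2409.4 mm.
Setup B: H = 127²/(5.6×0.058) + 127 ≈ 49785.3 mm; DoF = Df − Dn = 37746 − 15031 ≈ 22715 mm.
Ratio = 22715 / 2409.4 ≈ 9.43.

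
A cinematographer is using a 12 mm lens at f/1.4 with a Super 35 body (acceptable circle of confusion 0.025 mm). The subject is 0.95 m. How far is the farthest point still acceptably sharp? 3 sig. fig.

1.23 m

Hyperfocal distance H = f²/(N·c) + f = 12²/(1.4 × 0.025) + 12 = 144/0.035 + 12 ≈ 4126.3 mm ≈ 4.126 m.
Far limit Df = s·(H − f)/(H − s) = 950 × (4126.3 − 12) / (4126.3 − 950) = 950 × 4114.3 / 3176.3 ≈ 1230.5 mm ≈ 1.23 m.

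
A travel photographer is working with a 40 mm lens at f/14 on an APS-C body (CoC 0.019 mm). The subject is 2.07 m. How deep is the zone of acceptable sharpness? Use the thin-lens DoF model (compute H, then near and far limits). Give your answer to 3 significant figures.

1.58 m

Hyperfocal distance H = f²/(N·c) + f = 40²/(14 × 0.019) + 40 = 1600/0.266 + 40 ≈ 6055.0 mm ≈ 6.055 m.
Near limit Dn = s·(H − f)/(H + s − 2f) = 2070 × (6055.0 − 40) / (6055.0 + 2070 − 2 × 40) = 2070 × 6015.0 / 8045.0 ≈ 1547.7 mm.
Far limit Df = s·(H − f)/(H − s) = 2070 × (6055.0 − 40) / (6055.0 − 2070) = 2070 × 6015.0 / 3985.0 ≈ 3124.5 mm.
Depth of field = Df − Dn = 3124.5 − 1547.7 ≈ 1576.8 mm ≈ 1.58 m.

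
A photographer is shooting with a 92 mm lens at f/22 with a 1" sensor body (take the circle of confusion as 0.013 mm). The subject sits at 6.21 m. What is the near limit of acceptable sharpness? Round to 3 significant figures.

Hyperfocal distance H = f²/(N·c) + f = 92²/(22 × 0.013) + 92 = 8464/0.286 + 92 ≈ 29686.4 mm ≈ 29.69 m.
Near limit Dn = s·(H − f)/(H + s − 2f) = 6210 × (29686.4 − 92) / (29686.4 + 6210 − 2 × 92) = 6210 × 29594.4 / 35712.4 ≈ 5146.1 mm ≈ 5.15 m.

5.15 m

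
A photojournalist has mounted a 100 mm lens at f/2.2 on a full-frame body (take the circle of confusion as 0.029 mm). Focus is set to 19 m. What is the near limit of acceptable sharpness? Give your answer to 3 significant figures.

Hyperfocal distance H = f²/(N·c) + f = 100²/(2.2 × 0.029) + 100 = 10000/0.0638 + 100 ≈ 156839.8 mm ≈ 156.8 m.
Near limit Dn = s·(H − f)/(H + s − 2f) = 19000 × (156839.8 − 100) / (156839.8 + 19000 − 2 × 100) = 19000 × 156739.8 / 175639.8 ≈ 16955 mm ≈ 17.0 m.

17.0 m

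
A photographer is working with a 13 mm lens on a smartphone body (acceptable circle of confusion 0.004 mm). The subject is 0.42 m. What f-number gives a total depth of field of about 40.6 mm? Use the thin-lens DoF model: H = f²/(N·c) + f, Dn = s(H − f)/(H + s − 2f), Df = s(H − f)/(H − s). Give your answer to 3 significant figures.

f/5.01

Write h = H − f = f²/(N·c). The thin-lens limits are Dn = s·h/(h + (s−f)) and Df = s·h/(h − (s−f)), so DoF = Df − Dn = 2·s·(s−f)·h / (h² − (s−f)²).
That is a quadratic in h: DoF·h² − 2·s·(s−f)·h − DoF·(s−f)² = 0 ⇒ h = (s−f)·(s + √(s² + DoF²)) / DoF = 407 × (420 + √(420² + 40.6²)) / 40.6 = 407 × (420 + 421.958) / 40.6 ≈ 8440.3 mm.
Then N = f²/(c·h) = 13² / (0.004 × 8440.3) = 169 / 33.761 ≈ 5.01.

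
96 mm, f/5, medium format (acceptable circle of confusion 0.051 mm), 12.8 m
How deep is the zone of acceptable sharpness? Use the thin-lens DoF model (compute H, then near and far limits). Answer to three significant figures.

Hyperfocal distance H = f²/(N·c) + f = 96²/(5 × 0.051) + 96 = 9216/0.255 + 96 ≈ 36237.2 mm ≈ 36.24 m.
Near limit Dn = s·(H − f)/(H + s − 2f) = 12800 × (36237.2 − 96) / (36237.2 + 12800 − 2 × 96) = 12800 × 36141.2 / 48845.2 ≈ 9471 mm.
Far limit Df = s·(H − f)/(H − s) = 12800 × (36237.2 − 96) / (36237.2 − 12800) = 12800 × 36141.2 / 23437.2 ≈ 19738 mm.
Depth of field = Df − Dn = 19738 − 9471 ≈ 10267 mm ≈ 10.3 m.

10.3 m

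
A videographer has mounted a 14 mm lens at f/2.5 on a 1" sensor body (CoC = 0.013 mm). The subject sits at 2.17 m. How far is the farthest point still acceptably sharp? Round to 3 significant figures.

Hyperfocal distance H = f²/(N·c) + f = 14²/(2.5 × 0.013) + 14 = 196/0.0325 + 14 ≈ 6044.8 mm ≈ 6.045 m.
Far limit Df = s·(H − f)/(H − s) = 2170 × (6044.8 − 14) / (6044.8 − 2170) = 2170 × 6030.8 / 3874.8 ≈ 3377.4 mm ≈ 3.38 m.

3.38 m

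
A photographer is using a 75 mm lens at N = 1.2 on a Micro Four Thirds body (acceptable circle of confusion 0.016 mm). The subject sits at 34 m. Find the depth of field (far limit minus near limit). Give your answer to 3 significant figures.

Hyperfocal distance H = f²/(N·c) + f = 75²/(1.2 × 0.016) + 75 = 5625/0.0192 + 75 ≈ 293043.8 mm ≈ 293.0 m.
Near limit Dn = s·(H − f)/(H + s − 2f) = 34000 × (293043.8 − 75) / (293043.8 + 34000 − 2 × 75) = 34000 × 292968.8 / 326893.8 ≈ 30471.5 mm.
Far limit Df = s·(H − f)/(H − s) = 34000 × (293043.8 − 75) / (293043.8 − 34000) = 34000 × 292968.8 / 259043.8 ≈ 38452.7 mm.
Depth of field = Df − Dn = 38452.7 − 30471.5 ≈ 7981.2 mm ≈ 7.98 m.

7.98 m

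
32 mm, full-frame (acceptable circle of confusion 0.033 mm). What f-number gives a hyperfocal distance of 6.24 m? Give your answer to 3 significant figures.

f/5

Rearrange H = f²/(N·c) + f for N: N = f² / ((H − f)·c).
N = 32² / ((6240 − 32) × 0.033) = 1024 / 204.9 ≈ 5.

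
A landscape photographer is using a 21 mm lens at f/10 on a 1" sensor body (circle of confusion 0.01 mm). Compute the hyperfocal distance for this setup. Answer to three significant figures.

4.43 m

Hyperfocal distance H = f²/(N·c) + f = 21²/(10 × 0.01) + 21 = 441/0.1 + 21 ≈ 4431.0 mm ≈ 4.43 m.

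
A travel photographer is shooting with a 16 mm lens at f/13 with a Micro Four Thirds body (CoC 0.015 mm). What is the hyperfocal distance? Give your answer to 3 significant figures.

Hyperfocal distance H = f²/(N·c) + f = 16²/(13 × 0.015) + 16 = 256/0.195 + 16 ≈ 1328.8 mm ≈ 1.33 m.

1.33 m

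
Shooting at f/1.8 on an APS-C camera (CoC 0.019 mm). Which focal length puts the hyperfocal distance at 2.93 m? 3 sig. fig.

From H = f²/(N·c) + f, with f ≪ H: f ≈ √(H·N·c) = √(2930 × 1.8 × 0.019) = √100.21 ≈ 10.01 mm.
Exact: f² + N·c·f − N·c·H = 0 ⇒ f = (−N·c + √((N·c)² + 4·N·c·H))/2 = (−0.0342 + √400.83)/2 ≈ 9.9932 mm ≈ 9.99 mm.

9.99 mm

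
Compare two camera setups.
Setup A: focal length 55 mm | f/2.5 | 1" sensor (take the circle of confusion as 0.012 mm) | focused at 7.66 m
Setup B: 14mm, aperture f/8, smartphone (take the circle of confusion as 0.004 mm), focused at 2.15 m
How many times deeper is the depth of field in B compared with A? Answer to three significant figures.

Setup A: H = 55²/(2.5×0.012) + 55 ≈ 100888.3 mm; DoF = Df − Dn = 8284.9 − 7122.8 ≈ 1162.1 mm.
Setup B: H = 14²/(8×0.004) + 14 ≈ 6139.0 mm; DoF = Df − Dn = 3301.3 − 1594.1 ≈ 1707.2 mm.
Ratio = 1707.2 / 1162.1 ≈ 1.47.

1.47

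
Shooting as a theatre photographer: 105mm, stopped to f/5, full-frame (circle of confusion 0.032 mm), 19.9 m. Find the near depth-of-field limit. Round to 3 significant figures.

15.5 m

Hyperfocal distance H = f²/(N·c) + f = 105²/(5 × 0.032) + 105 = 11025/0.16 + 105 ≈ 69011.2 mm ≈ 69.01 m.
Near limit Dn = s·(H − f)/(H + s − 2f) = 19900 × (69011.2 − 105) / (69011.2 + 19900 − 2 × 105) = 19900 × 68906.2 / 88701.2 ≈ 15459 mm ≈ 15.5 m.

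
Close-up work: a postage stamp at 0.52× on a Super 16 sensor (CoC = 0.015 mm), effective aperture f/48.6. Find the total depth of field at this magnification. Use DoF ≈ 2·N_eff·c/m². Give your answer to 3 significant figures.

5.39 mm

At magnification m, DoF ≈ 2·N_eff·c/m² = 2 × 48.6 × 0.015 / 0.52² = 1.458 / 0.2704 ≈ 5.39 mm.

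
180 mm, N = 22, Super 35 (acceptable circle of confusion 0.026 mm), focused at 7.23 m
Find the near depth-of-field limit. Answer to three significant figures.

Hyperfocal distance H = f²/(N·c) + f = 180²/(22 × 0.026) + 180 = 32400/0.572 + 180 ≈ 56823.4 mm ≈ 56.82 m.
Near limit Dn = s·(H − f)/(H + s − 2f) = 7230 × (56823.4 − 180) / (56823.4 + 7230 − 2 × 180) = 7230 × 56643.4 / 63693.4 ≈ 6429.7 mm ≈ 6.43 m.

6.43 m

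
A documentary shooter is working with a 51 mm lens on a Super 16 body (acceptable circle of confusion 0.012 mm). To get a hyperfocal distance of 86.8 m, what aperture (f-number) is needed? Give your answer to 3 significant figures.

Rearrange H = f²/(N·c) + f for N: N = f² / ((H − f)·c).
N = 51² / ((86800 − 51) × 0.012) = 2601 / 1041 ≈ 2.50.

f/2.50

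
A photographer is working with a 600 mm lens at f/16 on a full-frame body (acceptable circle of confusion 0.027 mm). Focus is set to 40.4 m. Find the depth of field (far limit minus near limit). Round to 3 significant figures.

Hyperfocal distance H = f²/(N·c) + f = 600²/(16 × 0.027) + 600 = 360000/0.432 + 600 ≈ 833933.3 mm ≈ 833.9 m.
Near limit Dn = s·(H − f)/(H + s − 2f) = 40400 × (833933.3 − 600) / (833933.3 + 40400 − 2 × 600) = 40400 × 833333.3 / 873133.3 ≈ 38558.4 mm.
Far limit Df = s·(H − f)/(H − s) = 40400 × (833933.3 − 600) / (833933.3 − 40400) = 40400 × 833333.3 / 793533.3 ≈ 42426.3 mm.
Depth of field = Df − Dn = 42426.3 − 38558.4 ≈ 3867.9 mm ≈ 3.87 m.

3.87 m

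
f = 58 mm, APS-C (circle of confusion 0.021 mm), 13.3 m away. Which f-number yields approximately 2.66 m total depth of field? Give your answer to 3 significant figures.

f/1.20

Write h = H − f = f²/(N·c). The thin-lens limits are Dn = s·h/(h + (s−f)) and Df = s·h/(h − (s−f)), so DoF = Df − Dn = 2·s·(s−f)·h / (h² − (s−f)²).
That is a quadratic in h: DoF·h² − 2·s·(s−f)·h − DoF·(s−f)² = 0 ⇒ h = (s−f)·(s + √(s² + DoF²)) / DoF = 13242 × (13300 + √(13300² + 2660²)) / 2660 = 13242 × (13300 + 13563.4) / 2660 ≈ 133731 mm.
Then N = f²/(c·h) = 58² / (0.021 × 133731) = 3364 / 2808.4 ≈ 1.20.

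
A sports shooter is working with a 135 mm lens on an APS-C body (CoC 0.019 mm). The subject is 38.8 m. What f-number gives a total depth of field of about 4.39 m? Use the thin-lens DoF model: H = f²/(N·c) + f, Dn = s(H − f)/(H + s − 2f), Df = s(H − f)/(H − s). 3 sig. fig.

Write h = H − f = f²/(N·c). The thin-lens limits are Dn = s·h/(h + (s−f)) and Df = s·h/(h − (s−f)), so DoF = Df − Dn = 2·s·(s−f)·h / (h² − (s−f)²).
That is a quadratic in h: DoF·h² − 2·s·(s−f)·h − DoF·(s−f)² = 0 ⇒ h = (s−f)·(s + √(s² + DoF²)) / DoF = 38665 × (38800 + √(38800² + 4390²)) / 4390 = 38665 × (38800 + 39047.6) / 4390 ≈ 685644 mm.
Then N = f²/(c·h) = 135² / (0.019 × 685644) = 18225 / 13027 ≈ 1.40.

f/1.40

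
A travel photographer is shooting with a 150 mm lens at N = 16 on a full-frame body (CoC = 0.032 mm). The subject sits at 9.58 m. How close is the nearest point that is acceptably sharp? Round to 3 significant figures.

Hyperfocal distance H = f²/(N·c) + f = 150²/(16 × 0.032) + 150 = 22500/0.512 + 150 ≈ 44095.3 mm ≈ 44.10 m.
Near limit Dn = s·(H − f)/(H + s − 2f) = 9580 × (44095.3 − 150) / (44095.3 + 9580 − 2 × 150) = 9580 × 43945.3 / 53375.3 ≈ 7887.5 mm ≈ 7.89 m.

7.89 m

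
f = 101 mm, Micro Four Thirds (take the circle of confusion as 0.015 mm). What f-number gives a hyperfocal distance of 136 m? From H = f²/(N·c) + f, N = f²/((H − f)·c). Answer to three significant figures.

f/5

Rearrange H = f²/(N·c) + f for N: N = f² / ((H − f)·c).
N = 101² / ((136000 − 101) × 0.015) = 10201 / 2038 ≈ 5.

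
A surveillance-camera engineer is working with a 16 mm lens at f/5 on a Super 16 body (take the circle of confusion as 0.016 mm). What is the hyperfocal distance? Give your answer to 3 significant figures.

3.22 m

Hyperfocal distance H = f²/(N·c) + f = 16²/(5 × 0.016) + 16 = 256/0.08 + 16 ≈ 3216.0 mm ≈ 3.22 m.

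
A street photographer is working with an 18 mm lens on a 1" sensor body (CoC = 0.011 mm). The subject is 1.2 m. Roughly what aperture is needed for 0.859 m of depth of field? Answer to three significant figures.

Write h = H − f = f²/(N·c). The thin-lens limits are Dn = s·h/(h + (s−f)) and Df = s·h/(h − (s−f)), so DoF = Df − Dn = 2·s·(s−f)·h / (h² − (s−f)²).
That is a quadratic in h: DoF·h² − 2·s·(s−f)·h − DoF·(s−f)² = 0 ⇒ h = (s−f)·(s + √(s² + DoF²)) / DoF = 1182 × (1200 + √(1200² + 859²)) / 859 = 1182 × (1200 + 1475.76) / 859 ≈ 3681.9 mm.
Then N = f²/(c·h) = 18² / (0.011 × 3681.9) = 324 / 40.501 ≈ 8.

f/8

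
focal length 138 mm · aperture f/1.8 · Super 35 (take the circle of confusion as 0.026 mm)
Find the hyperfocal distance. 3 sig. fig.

Hyperfocal distance H = f²/(N·c) + f = 138²/(1.8 × 0.026) + 138 = 19044/0.0468 + 138 ≈ 407061.1 mm ≈ 407 m.

407 m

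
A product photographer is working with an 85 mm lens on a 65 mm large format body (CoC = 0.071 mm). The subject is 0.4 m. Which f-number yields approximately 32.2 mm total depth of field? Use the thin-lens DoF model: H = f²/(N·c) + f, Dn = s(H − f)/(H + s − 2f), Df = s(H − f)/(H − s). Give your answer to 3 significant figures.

f/13

Write h = H − f = f²/(N·c). The thin-lens limits are Dn = s·h/(h + (s−f)) and Df = s·h/(h − (s−f)), so DoF = Df − Dn = 2·s·(s−f)·h / (h² − (s−f)²).
That is a quadratic in h: DoF·h² − 2·s·(s−f)·h − DoF·(s−f)² = 0 ⇒ h = (s−f)·(s + √(s² + DoF²)) / DoF = 315 × (400 + √(400² + 32.2²)) / 32.2 = 315 × (400 + 401.294) / 32.2 ≈ 7838.7 mm.
Then N = f²/(c·h) = 85² / (0.071 × 7838.7) = 7225 / 556.55 ≈ 13.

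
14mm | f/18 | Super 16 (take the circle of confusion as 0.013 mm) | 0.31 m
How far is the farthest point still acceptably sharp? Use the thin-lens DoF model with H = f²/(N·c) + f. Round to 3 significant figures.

Hyperfocal distance H = f²/(N·c) + f = 14²/(18 × 0.013) + 14 = 196/0.234 + 14 ≈ 851.6 mm ≈ 0.852 m.
Far limit Df = s·(H − f)/(H − s) = 310 × (851.6 − 14) / (851.6 − 310) = 310 × 837.6 / 541.6 ≈ 479.42 mm.

479 mm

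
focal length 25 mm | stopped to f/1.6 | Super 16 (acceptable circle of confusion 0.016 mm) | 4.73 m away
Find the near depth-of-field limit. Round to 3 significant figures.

Hyperfocal distance H = f²/(N·c) + f = 25²/(1.6 × 0.016) + 25 = 625/0.0256 + 25 ≈ 24439.1 mm ≈ 24.44 m.
Near limit Dn = s·(H − f)/(H + s − 2f) = 4730 × (24439.1 − 25) / (24439.1 + 4730 − 2 × 25) = 4730 × 24414.1 / 29119.1 ≈ 3965.7 mm ≈ 3.97 m.

3.97 m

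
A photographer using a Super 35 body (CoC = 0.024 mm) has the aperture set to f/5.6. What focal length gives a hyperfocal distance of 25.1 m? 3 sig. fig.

From H = f²/(N·c) + f, with f ≪ H: f ≈ √(H·N·c) = √(25100 × 5.6 × 0.024) = √3373.4 ≈ 58.08 mm.
Exact: f² + N·c·f − N·c·H = 0 ⇒ f = (−N·c + √((N·c)² + 4·N·c·H))/2 = (−0.1344 + √13494)/2 ≈ 58.014 mm ≈ 58.0 mm.

58.0 mm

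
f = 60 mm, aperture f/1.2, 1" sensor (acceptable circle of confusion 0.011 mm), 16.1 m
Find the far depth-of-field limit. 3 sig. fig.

17.1 m

Hyperfocal distance H = f²/(N·c) + f = 60²/(1.2 × 0.011) + 60 = 3600/0.0132 + 60 ≈ 272787.3 mm ≈ 272.8 m.
Far limit Df = s·(H − f)/(H − s) = 16100 × (272787.3 − 60) / (272787.3 − 16100) = 16100 × 272727.3 / 256687.3 ≈ 17106 mm ≈ 17.1 m.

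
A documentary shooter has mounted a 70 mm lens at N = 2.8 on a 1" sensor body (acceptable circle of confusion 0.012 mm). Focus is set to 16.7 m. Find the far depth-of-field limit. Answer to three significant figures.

18.8 m

Hyperfocal distance H = f²/(N·c) + f = 70²/(2.8 × 0.012) + 70 = 4900/0.0336 + 70 ≈ 145903.3 mm ≈ 145.9 m.
Far limit Df = s·(H − f)/(H − s) = 16700 × (145903.3 − 70) / (145903.3 − 16700) = 16700 × 145833.3 / 129203.3 ≈ 18849 mm ≈ 18.8 m.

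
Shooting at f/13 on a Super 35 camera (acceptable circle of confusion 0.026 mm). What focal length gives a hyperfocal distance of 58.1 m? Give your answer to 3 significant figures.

From H = f²/(N·c) + f, with f ≪ H: f ≈ √(H·N·c) = √(58100 × 13 × 0.026) = √19638 ≈ 140.1 mm.
The +f correction barely moves this — solving exactly, f² + N·c·f − N·c·H = 0 ⇒ f = (−N·c + √((N·c)² + 4·N·c·H))/2 = (−0.338 + √78551)/2 ≈ 139.97 mm, so f ≈ 140 mm.

140 mm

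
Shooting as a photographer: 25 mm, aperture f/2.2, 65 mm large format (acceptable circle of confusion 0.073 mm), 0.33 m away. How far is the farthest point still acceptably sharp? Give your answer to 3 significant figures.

Hyperfocal distance H = f²/(N·c) + f = 25²/(2.2 × 0.073) + 25 = 625/0.1606 + 25 ≈ 3916.7 mm ≈ 3.917 m.
Far limit Df = s·(H − f)/(H − s) = 330 × (3916.7 − 25) / (3916.7 − 330) = 330 × 3891.7 / 3586.7 ≈ 358.06 mm.

358 mm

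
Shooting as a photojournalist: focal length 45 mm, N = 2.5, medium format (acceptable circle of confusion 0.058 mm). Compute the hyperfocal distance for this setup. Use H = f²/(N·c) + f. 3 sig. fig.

Hyperfocal distance H = f²/(N·c) + f = 45²/(2.5 × 0.058) + 45 = 2025/0.145 + 45 ≈ 14010.5 mm ≈ 14.0 m.

14.0 m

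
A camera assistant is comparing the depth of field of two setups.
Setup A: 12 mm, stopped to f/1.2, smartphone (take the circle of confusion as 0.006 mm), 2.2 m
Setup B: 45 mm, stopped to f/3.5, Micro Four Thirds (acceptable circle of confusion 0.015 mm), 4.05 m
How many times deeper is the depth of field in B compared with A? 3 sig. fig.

1.75

Setup A: H = 12²/(1.2×0.006) + 12 ≈ 20012.0 mm; DoF = Df − Dn = 2470.24 − 1983.05 ≈ 487.19 mm.
Setup B: H = 45²/(3.5×0.015) + 45 ≈ 38616.4 mm; DoF = Df − Dn = 4519.25 − 3669.03 ≈ 850.22 mm.
Ratio = 850.22 / 487.19 ≈ 1.75.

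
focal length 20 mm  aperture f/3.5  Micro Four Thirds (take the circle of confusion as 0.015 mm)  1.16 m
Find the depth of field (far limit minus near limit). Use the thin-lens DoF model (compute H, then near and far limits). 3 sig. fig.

Hyperfocal distance H = f²/(N·c) + f = 20²/(3.5 × 0.015) + 20 = 400/0.0525 + 20 ≈ 7639.0 mm ≈ 7.639 m.
Near limit Dn = s·(H − f)/(H + s − 2f) = 1160 × (7639.0 − 20) / (7639.0 + 1160 − 2 × 20) = 1160 × 7619.0 / 8759.0 ≈ 1009.02 mm.
Far limit Df = s·(H − f)/(H − s) = 1160 × (7639.0 − 20) / (7639.0 − 1160) = 1160 × 7619.0 / 6479.0 ≈ 1364.10 mm.
Depth of field = Df − Dn = 1364.10 − 1009.02 ≈ 355.08 mm.

355 mm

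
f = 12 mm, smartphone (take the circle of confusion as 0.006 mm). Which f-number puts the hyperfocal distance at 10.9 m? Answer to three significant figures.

Rearrange H = f²/(N·c) + f for N: N = f² / ((H − f)·c).
N = 12² / ((10900 − 12) × 0.006) = 144 / 65.33 ≈ 2.20.

f/2.20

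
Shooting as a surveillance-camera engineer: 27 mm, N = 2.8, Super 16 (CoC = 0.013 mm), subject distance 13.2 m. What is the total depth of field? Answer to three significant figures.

30.6 m

Hyperfocal distance H = f²/(N·c) + f = 27²/(2.8 × 0.013) + 27 = 729/0.0364 + 27 ≈ 20054.5 mm ≈ 20.05 m.
Near limit Dn = s·(H − f)/(H + s − 2f) = 13200 × (20054.5 − 27) / (20054.5 + 13200 − 2 × 27) = 13200 × 20027.5 / 33200.5 ≈ 7963 mm.
Far limit Df = s·(H − f)/(H − s) = 13200 × (20054.5 − 27) / (20054.5 − 13200) = 13200 × 20027.5 / 6854.5 ≈ 38568 mm.
Depth of field = Df − Dn = 38568 − 7963 ≈ 30605 mm ≈ 30.6 m.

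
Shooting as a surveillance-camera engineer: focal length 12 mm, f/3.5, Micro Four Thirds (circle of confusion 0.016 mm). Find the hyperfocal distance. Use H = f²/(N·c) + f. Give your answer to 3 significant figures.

Hyperfocal distance H = f²/(N·c) + f = 12²/(3.5 × 0.016) + 12 = 144/0.056 + 12 ≈ 2583.4 mm ≈ 2.58 m.

2.58 m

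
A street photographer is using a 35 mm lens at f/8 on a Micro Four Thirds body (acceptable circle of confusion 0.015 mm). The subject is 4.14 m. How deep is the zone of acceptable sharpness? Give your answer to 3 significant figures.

3.97 m

Hyperfocal distance H = f²/(N·c) + f = 35²/(8 × 0.015) + 35 = 1225/0.12 + 35 ≈ 10243.3 mm ≈ 10.24 m.
Near limit Dn = s·(H − f)/(H + s − 2f) = 4140 × (10243.3 − 35) / (10243.3 + 4140 − 2 × 35) = 4140 × 10208.3 / 14313.3 ≈ 2952.7 mm.
Far limit Df = s·(H − f)/(H − s) = 4140 × (10243.3 − 35) / (10243.3 − 4140) = 4140 × 10208.3 / 6103.3 ≈ 6924.5 mm.
Depth of field = Df − Dn = 6924.5 − 2952.7 ≈ 3971.8 mm ≈ 3.97 m.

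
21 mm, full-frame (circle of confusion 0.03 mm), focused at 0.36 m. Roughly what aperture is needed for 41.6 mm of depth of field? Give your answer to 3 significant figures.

Write h = H − f = f²/(N·c). The thin-lens limits are Dn = s·h/(h + (s−f)) and Df = s·h/(h − (s−f)), so DoF = Df − Dn = 2·s·(s−f)·h / (h² − (s−f)²).
That is a quadratic in h: DoF·h² − 2·s·(s−f)·h − DoF·(s−f)² = 0 ⇒ h = (s−f)·(s + √(s² + DoF²)) / DoF = 339 × (360 + √(360² + 41.6²)) / 41.6 = 339 × (360 + 362.396) / 41.6 ≈ 5886.8 mm.
Then N = f²/(c·h) = 21² / (0.03 × 5886.8) = 441 / 176.60 ≈ 2.50.

f/2.50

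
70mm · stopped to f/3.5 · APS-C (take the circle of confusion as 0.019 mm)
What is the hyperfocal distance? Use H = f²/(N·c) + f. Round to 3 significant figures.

Hyperfocal distance H = f²/(N·c) + f = 70²/(3.5 × 0.019) + 70 = 4900/0.0665 + 70 ≈ 73754.2 mm ≈ 73.8 m.

73.8 m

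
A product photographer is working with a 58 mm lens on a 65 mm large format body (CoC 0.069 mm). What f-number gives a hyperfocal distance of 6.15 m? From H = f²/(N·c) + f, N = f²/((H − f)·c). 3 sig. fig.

Rearrange H = f²/(N·c) + f for N: N = f² / ((H − f)·c).
N = 58² / ((6150 − 58) × 0.069) = 3364 / 420.3 ≈ 8.

f/8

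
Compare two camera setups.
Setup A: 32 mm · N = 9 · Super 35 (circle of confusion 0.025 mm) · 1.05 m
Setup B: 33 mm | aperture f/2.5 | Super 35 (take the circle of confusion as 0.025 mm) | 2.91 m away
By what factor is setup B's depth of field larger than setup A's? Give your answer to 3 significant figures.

2.00

Setup A: H = 32²/(9×0.025) + 32 ≈ 4583.1 mm; DoF = Df − Dn = 1352.54 − 858.07 ≈ 494.47 mm.
Setup B: H = 33²/(2.5×0.025) + 33 ≈ 17457.0 mm; DoF = Df − Dn = 3485.52 − 2497.60 ≈ 987.92 mm.
Ratio = 987.92 / 494.47 ≈ 2.00.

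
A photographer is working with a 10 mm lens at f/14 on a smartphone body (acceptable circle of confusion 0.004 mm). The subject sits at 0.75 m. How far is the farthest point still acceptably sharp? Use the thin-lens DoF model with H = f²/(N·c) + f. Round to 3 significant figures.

1.28 m

Hyperfocal distance H = f²/(N·c) + f = 10²/(14 × 0.004) + 10 = 100/0.056 + 10 ≈ 1795.7 mm ≈ 1.796 m.
Far limit Df = s·(H − f)/(H − s) = 750 × (1795.7 − 10) / (1795.7 − 750) = 750 × 1785.7 / 1045.7 ≈ 1280.7 mm ≈ 1.28 m.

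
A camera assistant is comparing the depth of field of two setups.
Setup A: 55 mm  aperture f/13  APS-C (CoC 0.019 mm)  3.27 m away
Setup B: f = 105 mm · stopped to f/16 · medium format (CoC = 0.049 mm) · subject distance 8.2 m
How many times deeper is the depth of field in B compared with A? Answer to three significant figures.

Setup A: H = 55²/(13×0.019) + 55 ≈ 12302.0 mm; DoF = Df − Dn = 4434.0 − 2590.1 ≈ 1843.9 mm.
Setup B: H = 105²/(16×0.049) + 105 ≈ 14167.5 mm; DoF = Df − Dn = 19323 − 5204 ≈ 14119 mm.
Ratio = 14119 / 1843.9 ≈ 7.66.

7.66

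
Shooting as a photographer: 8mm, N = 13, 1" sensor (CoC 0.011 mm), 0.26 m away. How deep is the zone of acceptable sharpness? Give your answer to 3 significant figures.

429 mm

Hyperfocal distance H = f²/(N·c) + f = 8²/(13 × 0.011) + 8 = 64/0.143 + 8 ≈ 455.6 mm ≈ 0.456 m.
Near limit Dn = s·(H − f)/(H + s − 2f) = 260 × (455.6 − 8) / (455.6 + 260 − 2 × 8) = 260 × 447.6 / 699.6 ≈ 166.34 mm.
Far limit Df = s·(H − f)/(H − s) = 260 × (455.6 − 8) / (455.6 − 260) = 260 × 447.6 / 195.6 ≈ 595.05 mm.
Depth of field = Df − Dn = 595.05 − 166.34 ≈ 428.71 mm.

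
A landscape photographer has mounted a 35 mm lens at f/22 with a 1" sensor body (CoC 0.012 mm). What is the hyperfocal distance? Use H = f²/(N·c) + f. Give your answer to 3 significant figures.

Hyperfocal distance H = f²/(N·c) + f = 35²/(22 × 0.012) + 35 = 1225/0.264 + 35 ≈ 4675.2 mm ≈ 4.68 m.

4.68 m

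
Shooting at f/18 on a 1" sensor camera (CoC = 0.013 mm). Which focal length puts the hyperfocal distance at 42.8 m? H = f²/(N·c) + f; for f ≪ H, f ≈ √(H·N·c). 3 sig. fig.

100 mm

From H = f²/(N·c) + f, with f ≪ H: f ≈ √(H·N·c) = √(42800 × 18 × 0.013) = √10015 ≈ 100.1 mm.
The +f correction barely moves this — solving exactly, f² + N·c·f − N·c·H = 0 ⇒ f = (−N·c + √((N·c)² + 4·N·c·H))/2 = (−0.234 + √40061)/2 ≈ 99.959 mm, so f ≈ 100 mm.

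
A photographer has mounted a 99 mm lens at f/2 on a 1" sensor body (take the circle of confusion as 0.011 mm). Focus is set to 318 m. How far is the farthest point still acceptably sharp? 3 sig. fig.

Hyperfocal distance H = f²/(N·c) + f = 99²/(2 × 0.011) + 99 = 9801/0.022 + 99 ≈ 445599.0 mm ≈ 445.6 m.
Far limit Df = s·(H − f)/(H − s) = 318000 × (445599.0 − 99) / (445599.0 − 318000) = 318000 × 445500.0 / 127599.0 ≈ 1110267 mm ≈ 1110 m.

1110 m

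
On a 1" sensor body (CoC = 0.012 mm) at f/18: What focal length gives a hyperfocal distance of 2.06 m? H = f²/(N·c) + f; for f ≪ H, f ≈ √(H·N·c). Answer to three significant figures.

21.0 mm

From H = f²/(N·c) + f, with f ≪ H: f ≈ √(H·N·c) = √(2060 × 18 × 0.012) = √444.96 ≈ 21.09 mm.
Exact: f² + N·c·f − N·c·H = 0 ⇒ f = (−N·c + √((N·c)² + 4·N·c·H))/2 = (−0.216 + √1779.9)/2 ≈ 20.986 mm ≈ 21.0 mm.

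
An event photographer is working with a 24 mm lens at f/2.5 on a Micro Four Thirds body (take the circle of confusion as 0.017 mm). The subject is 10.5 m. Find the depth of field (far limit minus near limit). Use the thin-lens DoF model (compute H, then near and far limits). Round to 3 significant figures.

Hyperfocal distance H = f²/(N·c) + f = 24²/(2.5 × 0.017) + 24 = 576/0.0425 + 24 ≈ 13576.9 mm ≈ 13.58 m.
Near limit Dn = s·(H − f)/(H + s − 2f) = 10500 × (13576.9 − 24) / (13576.9 + 10500 − 2 × 24) = 10500 × 13552.9 / 24028.9 ≈ 5922 mm.
Far limit Df = s·(H − f)/(H − s) = 10500 × (13576.9 − 24) / (13576.9 − 10500) = 10500 × 13552.9 / 3076.9 ≈ 46249 mm.
Depth of field = Df − Dn = 46249 − 5922 ≈ 40327 mm ≈ 40.3 m.

40.3 m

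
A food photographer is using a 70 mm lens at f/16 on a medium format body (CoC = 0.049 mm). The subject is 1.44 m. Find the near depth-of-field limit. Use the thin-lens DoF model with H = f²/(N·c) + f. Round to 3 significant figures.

1.18 m

Hyperfocal distance H = f²/(N·c) + f = 70²/(16 × 0.049) + 70 = 4900/0.784 + 70 ≈ 6320.0 mm ≈ 6.320 m.
Near limit Dn = s·(H − f)/(H + s − 2f) = 1440 × (6320.0 − 70) / (6320.0 + 1440 − 2 × 70) = 1440 × 6250.0 / 7620.0 ≈ 1181.1 mm ≈ 1.18 m.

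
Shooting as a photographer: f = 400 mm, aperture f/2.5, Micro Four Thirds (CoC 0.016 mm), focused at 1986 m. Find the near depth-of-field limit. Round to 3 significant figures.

Hyperfocal distance H = f²/(N·c) + f = 400²/(2.5 × 0.016) + 400 = 160000/0.04 + 400 ≈ 4000400.0 mm ≈ 4000 m.
Near limit Dn = s·(H − f)/(H + s − 2f) = 1986000 × (4000400.0 − 400) / (4000400.0 + 1986000 − 2 × 400) = 1986000 × 4000000.0 / 5985600.0 ≈ 1327185 mm ≈ 1330 m.

1330 m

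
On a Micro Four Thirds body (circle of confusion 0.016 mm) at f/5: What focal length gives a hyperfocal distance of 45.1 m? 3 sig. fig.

From H = f²/(N·c) + f, with f ≪ H: f ≈ √(H·N·c) = √(45100 × 5 × 0.016) = √3608.0 ≈ 60.07 mm.
Exact: f² + N·c·f − N·c·H = 0 ⇒ f = (−N·c + √((N·c)² + 4·N·c·H))/2 = (−0.08 + √14432)/2 ≈ 60.027 mm ≈ 60.0 mm.

60.0 mm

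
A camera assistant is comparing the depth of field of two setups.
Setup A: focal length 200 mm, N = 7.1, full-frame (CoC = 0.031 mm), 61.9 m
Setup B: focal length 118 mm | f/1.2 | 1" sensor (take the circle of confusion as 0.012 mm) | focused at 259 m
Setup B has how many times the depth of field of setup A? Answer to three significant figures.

3.14

Setup A: H = 200²/(7.1×0.031) + 200 ≈ 181935.6 mm; DoF = Df − Dn = 93717 − 46211 ≈ 47506 mm.
Setup B: H = 118²/(1.2×0.012) + 118 ≈ 967062.4 mm; DoF = Df − Dn = 353696 − 204302 ≈ 149394 mm.
Ratio = 149394 / 47506 ≈ 3.14.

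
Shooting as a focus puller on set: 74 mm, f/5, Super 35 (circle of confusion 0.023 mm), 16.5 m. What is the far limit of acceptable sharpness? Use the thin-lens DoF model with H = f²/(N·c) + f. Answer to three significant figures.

25.2 m

Hyperfocal distance H = f²/(N·c) + f = 74²/(5 × 0.023) + 74 = 5476/0.115 + 74 ≈ 47691.4 mm ≈ 47.69 m.
Far limit Df = s·(H − f)/(H − s) = 16500 × (47691.4 − 74) / (47691.4 − 16500) = 16500 × 47617.4 / 31191.4 ≈ 25189 mm ≈ 25.2 m.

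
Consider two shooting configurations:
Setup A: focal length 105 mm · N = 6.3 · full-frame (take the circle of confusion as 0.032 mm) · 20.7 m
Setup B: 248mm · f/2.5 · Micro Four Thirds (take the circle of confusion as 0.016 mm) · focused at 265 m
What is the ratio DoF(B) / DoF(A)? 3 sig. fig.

Setup A: H = 105²/(6.3×0.032) + 105 ≈ 54792.5 mm; DoF = Df − Dn = 33205 − 15037 ≈ 18168 mm.
Setup B: H = 248²/(2.5×0.016) + 248 ≈ 1537848.0 mm; DoF = Df − Dn = 320120 − 226073 ≈ 94047 mm.
Ratio = 94047 / 18168 ≈ 5.18.

5.18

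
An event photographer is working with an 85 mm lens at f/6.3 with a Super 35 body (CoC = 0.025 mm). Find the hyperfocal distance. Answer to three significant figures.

46.0 m

Hyperfocal distance H = f²/(N·c) + f = 85²/(6.3 × 0.025) + 85 = 7225/0.1575 + 85 ≈ 45958.0 mm ≈ 46.0 m.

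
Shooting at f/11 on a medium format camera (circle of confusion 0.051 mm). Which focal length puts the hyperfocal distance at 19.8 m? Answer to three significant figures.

105 mm

From H = f²/(N·c) + f, with f ≪ H: f ≈ √(H·N·c) = √(19800 × 11 × 0.051) = √11108 ≈ 105.4 mm.
The +f correction barely moves this — solving exactly, f² + N·c·f − N·c·H = 0 ⇒ f = (−N·c + √((N·c)² + 4·N·c·H))/2 = (−0.561 + √44432)/2 ≈ 105.11 mm, so f ≈ 105 mm.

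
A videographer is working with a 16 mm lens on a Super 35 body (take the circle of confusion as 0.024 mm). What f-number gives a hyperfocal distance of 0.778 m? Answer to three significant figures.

f/14

Rearrange H = f²/(N·c) + f for N: N = f² / ((H − f)·c).
N = 16² / ((778 − 16) × 0.024) = 256 / 18.29 ≈ 14.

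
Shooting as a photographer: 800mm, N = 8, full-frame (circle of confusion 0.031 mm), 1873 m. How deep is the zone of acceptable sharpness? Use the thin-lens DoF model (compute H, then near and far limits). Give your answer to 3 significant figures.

5740 m

Hyperfocal distance H = f²/(N·c) + f = 800²/(8 × 0.031) + 800 = 640000/0.248 + 800 ≈ 2581445.2 mm ≈ 2581 m.
Near limit Dn = s·(H − f)/(H + s − 2f) = 1873000 × (2581445.2 − 800) / (2581445.2 + 1873000 − 2 × 800) = 1873000 × 2580645.2 / 4452845.2 ≈ 1085497 mm.
Far limit Df = s·(H − f)/(H − s) = 1873000 × (2581445.2 − 800) / (2581445.2 − 1873000) = 1873000 × 2580645.2 / 708445.2 ≈ 6822756 mm.
Depth of field = Df − Dn = 6822756 − 1085497 ≈ 5737259 mm ≈ 5740 m.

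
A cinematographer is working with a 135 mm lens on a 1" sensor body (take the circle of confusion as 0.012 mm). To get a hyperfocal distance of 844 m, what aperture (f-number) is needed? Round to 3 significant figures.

f/1.80

Rearrange H = f²/(N·c) + f for N: N = f² / ((H − f)·c).
N = 135² / ((844000 − 135) × 0.012) = 18225 / 10126 ≈ 1.80.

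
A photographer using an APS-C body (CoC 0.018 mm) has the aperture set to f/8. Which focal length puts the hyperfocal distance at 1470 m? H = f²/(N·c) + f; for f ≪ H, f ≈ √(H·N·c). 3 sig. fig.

460 mm

From H = f²/(N·c) + f, with f ≪ H: f ≈ √(H·N·c) = √(1470000 × 8 × 0.018) = √211680 ≈ 460.1 mm.
The +f correction barely moves this — solving exactly, f² + N·c·f − N·c·H = 0 ⇒ f = (−N·c + √((N·c)² + 4·N·c·H))/2 = (−0.144 + √846720)/2 ≈ 460.01 mm, so f ≈ 460 mm.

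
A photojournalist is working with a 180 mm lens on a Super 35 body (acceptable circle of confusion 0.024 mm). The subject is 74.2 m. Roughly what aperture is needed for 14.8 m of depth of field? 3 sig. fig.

Write h = H − f = f²/(N·c). The thin-lens limits are Dn = s·h/(h + (s−f)) and Df = s·h/(h − (s−f)), so DoF = Df − Dn = 2·s·(s−f)·h / (h² − (s−f)²).
That is a quadratic in h: DoF·h² − 2·s·(s−f)·h − DoF·(s−f)² = 0 ⇒ h = (s−f)·(s + √(s² + DoF²)) / DoF = 74020 × (74200 + √(74200² + 14800²)) / 14800 = 74020 × (74200 + 75661.6) / 14800 ≈ 749511 mm.
Then N = f²/(c·h) = 180² / (0.024 × 749511) = 32400 / 17988 ≈ 1.80.

f/1.80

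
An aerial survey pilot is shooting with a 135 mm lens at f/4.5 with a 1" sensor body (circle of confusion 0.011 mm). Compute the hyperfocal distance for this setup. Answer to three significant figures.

Hyperfocal distance H = f²/(N·c) + f = 135²/(4.5 × 0.011) + 135 = 18225/0.0495 + 135 ≈ 368316.8 mm ≈ 368 m.

368 m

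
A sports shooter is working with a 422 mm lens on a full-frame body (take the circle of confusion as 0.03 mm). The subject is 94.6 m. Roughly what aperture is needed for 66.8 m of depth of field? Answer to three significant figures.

f/20

Write h = H − f = f²/(N·c). The thin-lens limits are Dn = s·h/(h + (s−f)) and Df = s·h/(h − (s−f)), so DoF = Df − Dn = 2·s·(s−f)·h / (h² − (s−f)²).
That is a quadratic in h: DoF·h² − 2·s·(s−f)·h − DoF·(s−f)² = 0 ⇒ h = (s−f)·(s + √(s² + DoF²)) / DoF = 94178 × (94600 + √(94600² + 66800²)) / 66800 = 94178 × (94600 + 115808) / 66800 ≈ 296643 mm.
Then N = f²/(c·h) = 422² / (0.03 × 296643) = 178084 / 8899.3 ≈ 20.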